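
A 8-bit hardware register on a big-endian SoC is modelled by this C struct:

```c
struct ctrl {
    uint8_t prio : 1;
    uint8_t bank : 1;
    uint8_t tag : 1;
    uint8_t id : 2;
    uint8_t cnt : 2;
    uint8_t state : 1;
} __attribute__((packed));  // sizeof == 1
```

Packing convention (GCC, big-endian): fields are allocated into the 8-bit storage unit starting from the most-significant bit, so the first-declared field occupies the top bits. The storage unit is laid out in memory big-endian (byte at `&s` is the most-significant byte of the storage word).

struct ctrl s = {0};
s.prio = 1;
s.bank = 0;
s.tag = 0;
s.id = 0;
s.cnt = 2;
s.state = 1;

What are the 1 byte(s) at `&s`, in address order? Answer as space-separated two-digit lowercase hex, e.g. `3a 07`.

prio (1b) val=1 bits=0x1 at bit 7: 0x80
bank (1b) val=0 bits=0x0 at bit 6: 0x80
tag (1b) val=0 bits=0x0 at bit 5: 0x80
id (2b) val=0 bits=0x0 at bit 3: 0x80
cnt (2b) val=2 bits=0x2 at bit 1: 0x84
state (1b) val=1 bits=0x1 at bit 0: 0x85
word = 0x85 → big-endian bytes:
  [0]=0x85

85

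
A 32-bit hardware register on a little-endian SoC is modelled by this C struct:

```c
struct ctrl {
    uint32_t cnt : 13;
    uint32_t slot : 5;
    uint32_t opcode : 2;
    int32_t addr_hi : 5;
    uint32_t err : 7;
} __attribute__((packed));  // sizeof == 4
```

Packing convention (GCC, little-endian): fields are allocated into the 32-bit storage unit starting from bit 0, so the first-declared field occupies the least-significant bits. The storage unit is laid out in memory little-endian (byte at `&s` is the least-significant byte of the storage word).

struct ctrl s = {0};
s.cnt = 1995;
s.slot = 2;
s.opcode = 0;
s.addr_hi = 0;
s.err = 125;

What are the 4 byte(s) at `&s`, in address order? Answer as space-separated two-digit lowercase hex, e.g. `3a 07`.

cb 47 00 fa

cnt:13 = 1995 → 0x7cb << 0 → word 0x000007cb
slot:5 = 2 → 0x2 << 13 → word 0x000047cb
opcode:2 = 0 → 0x0 << 18 → word 0x000047cb
addr_hi:5 = 0 → 0x0 << 20 → word 0x000047cb
err:7 = 125 → 0x7d << 25 → word 0xfa0047cb
word = 0xfa0047cb → little-endian bytes:
  [0]=0xcb  [1]=0x47  [2]=0x00  [3]=0xfa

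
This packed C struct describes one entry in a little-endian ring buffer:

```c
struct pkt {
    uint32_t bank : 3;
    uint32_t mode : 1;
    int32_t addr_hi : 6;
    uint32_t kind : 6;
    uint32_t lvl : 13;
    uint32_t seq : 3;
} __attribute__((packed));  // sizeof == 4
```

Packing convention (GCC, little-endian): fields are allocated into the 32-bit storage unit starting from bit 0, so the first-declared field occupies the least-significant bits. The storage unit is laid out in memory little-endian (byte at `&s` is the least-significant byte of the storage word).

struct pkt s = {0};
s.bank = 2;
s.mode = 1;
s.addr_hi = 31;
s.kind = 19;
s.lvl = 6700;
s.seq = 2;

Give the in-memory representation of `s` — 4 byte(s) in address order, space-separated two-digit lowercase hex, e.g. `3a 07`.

bank:3 = 2 → 0x2 << 0 → word 0x00000002
mode:1 = 1 → 0x1 << 3 → word 0x0000000a
addr_hi:6 = 31 → 0x1f << 4 → word 0x000001fa
kind:6 = 19 → 0x13 << 10 → word 0x00004dfa
lvl:13 = 6700 → 0x1a2c << 16 → word 0x1a2c4dfa
seq:3 = 2 → 0x2 << 29 → word 0x5a2c4dfa
word = 0x5a2c4dfa → little-endian bytes:
  [0]=0xfa  [1]=0x4d  [2]=0x2c  [3]=0x5a

fa 4d 2c 5a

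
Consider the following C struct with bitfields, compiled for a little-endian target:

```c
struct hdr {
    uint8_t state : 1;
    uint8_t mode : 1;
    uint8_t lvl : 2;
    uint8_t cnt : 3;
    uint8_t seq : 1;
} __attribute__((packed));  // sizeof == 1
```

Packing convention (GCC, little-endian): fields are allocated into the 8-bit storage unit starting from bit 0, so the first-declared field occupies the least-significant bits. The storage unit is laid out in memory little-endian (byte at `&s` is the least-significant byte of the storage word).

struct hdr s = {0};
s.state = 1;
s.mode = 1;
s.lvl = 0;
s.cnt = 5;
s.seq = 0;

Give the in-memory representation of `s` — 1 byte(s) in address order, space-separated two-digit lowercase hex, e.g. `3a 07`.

53

state (1b) val=1 bits=0x1 at bit 0: 0x01
mode (1b) val=1 bits=0x1 at bit 1: 0x03
lvl (2b) val=0 bits=0x0 at bit 2: 0x03
cnt (3b) val=5 bits=0x5 at bit 4: 0x53
seq (1b) val=0 bits=0x0 at bit 7: 0x53
word = 0x53 → little-endian bytes:
  [0]=0x53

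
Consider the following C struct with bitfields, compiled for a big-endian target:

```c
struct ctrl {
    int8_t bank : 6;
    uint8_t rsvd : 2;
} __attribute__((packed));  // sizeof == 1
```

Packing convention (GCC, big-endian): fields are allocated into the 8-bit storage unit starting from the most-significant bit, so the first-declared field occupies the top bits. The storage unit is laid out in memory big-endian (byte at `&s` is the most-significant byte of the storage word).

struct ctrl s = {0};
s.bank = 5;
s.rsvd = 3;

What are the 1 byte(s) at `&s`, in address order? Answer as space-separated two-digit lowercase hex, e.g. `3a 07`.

bank (6b) val=5 bits=0x5 at bit 2: 0x14
rsvd (2b) val=3 bits=0x3 at bit 0: 0x17
word = 0x17 → big-endian bytes:
  [0]=0x17

17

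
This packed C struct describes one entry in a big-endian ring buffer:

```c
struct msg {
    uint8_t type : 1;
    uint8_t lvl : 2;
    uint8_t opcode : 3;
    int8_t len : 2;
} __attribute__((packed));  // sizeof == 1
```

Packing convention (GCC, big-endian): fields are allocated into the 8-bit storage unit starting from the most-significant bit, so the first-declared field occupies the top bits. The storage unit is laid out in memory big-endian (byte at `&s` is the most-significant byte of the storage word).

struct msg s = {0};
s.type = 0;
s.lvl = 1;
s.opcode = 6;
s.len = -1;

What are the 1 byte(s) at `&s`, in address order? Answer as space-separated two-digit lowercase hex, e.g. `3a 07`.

type (1b) val=0 bits=0x0 at bit 7: 0x00
lvl (2b) val=1 bits=0x1 at bit 5: 0x20
opcode (3b) val=6 bits=0x6 at bit 2: 0x38
len (2b) val=-1 bits=0x3 at bit 0: 0x3b
word = 0x3b → big-endian bytes:
  [0]=0x3b

3b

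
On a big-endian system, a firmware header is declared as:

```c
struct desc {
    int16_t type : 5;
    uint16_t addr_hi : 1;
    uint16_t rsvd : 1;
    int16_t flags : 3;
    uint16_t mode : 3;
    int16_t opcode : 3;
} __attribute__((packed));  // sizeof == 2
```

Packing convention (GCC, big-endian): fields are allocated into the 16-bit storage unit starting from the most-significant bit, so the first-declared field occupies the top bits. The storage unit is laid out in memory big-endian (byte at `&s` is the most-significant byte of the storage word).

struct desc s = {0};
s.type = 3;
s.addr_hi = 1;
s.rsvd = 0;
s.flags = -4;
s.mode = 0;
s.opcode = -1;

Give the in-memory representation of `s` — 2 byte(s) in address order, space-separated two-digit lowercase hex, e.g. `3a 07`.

type:5 = 3 → 0x3 << 11 → word 0x1800
addr_hi:1 = 1 → 0x1 << 10 → word 0x1c00
rsvd:1 = 0 → 0x0 << 9 → word 0x1c00
flags:3 = -4 → 0x4 << 6 → word 0x1d00
mode:3 = 0 → 0x0 << 3 → word 0x1d00
opcode:3 = -1 → 0x7 << 0 → word 0x1d07
word = 0x1d07 → big-endian bytes:
  [0]=0x1d  [1]=0x07

1d 07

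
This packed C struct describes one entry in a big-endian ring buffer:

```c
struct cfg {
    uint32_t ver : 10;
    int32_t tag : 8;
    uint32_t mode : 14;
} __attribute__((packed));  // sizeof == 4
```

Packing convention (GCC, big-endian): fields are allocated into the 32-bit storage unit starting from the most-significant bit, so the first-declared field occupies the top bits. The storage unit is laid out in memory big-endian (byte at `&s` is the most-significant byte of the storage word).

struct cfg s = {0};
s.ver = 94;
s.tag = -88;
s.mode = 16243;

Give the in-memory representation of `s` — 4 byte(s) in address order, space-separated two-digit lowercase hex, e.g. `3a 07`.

ver:10 = 94 → 0x5e << 22 → word 0x17800000
tag:8 = -88 → 0xa8 << 14 → word 0x17aa0000
mode:14 = 16243 → 0x3f73 << 0 → word 0x17aa3f73
word = 0x17aa3f73 → big-endian bytes:
  [0]=0x17  [1]=0xaa  [2]=0x3f  [3]=0x73

17 aa 3f 73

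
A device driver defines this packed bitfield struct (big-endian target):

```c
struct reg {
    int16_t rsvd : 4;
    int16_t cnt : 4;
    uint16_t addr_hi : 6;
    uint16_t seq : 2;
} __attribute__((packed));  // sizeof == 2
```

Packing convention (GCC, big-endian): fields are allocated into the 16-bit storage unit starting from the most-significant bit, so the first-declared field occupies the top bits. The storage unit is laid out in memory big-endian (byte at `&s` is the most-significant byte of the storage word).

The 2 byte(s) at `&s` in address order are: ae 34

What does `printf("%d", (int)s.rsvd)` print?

[0]=0xae [1]=0x34 (big-endian) → word 0xae34
rsvd:4 @ bit 12 → (0xae34>>12)&0xf = 0xa  ←
cnt:4 @ bit 8 → (0xae34>>8)&0xf = 0xe
addr_hi:6 @ bit 2 → (0xae34>>2)&0x3f = 0xd
seq:2 @ bit 0 → (0xae34>>0)&0x3 = 0x0
rsvd signed 4b, MSB=1: 10 - 16 = -6

-6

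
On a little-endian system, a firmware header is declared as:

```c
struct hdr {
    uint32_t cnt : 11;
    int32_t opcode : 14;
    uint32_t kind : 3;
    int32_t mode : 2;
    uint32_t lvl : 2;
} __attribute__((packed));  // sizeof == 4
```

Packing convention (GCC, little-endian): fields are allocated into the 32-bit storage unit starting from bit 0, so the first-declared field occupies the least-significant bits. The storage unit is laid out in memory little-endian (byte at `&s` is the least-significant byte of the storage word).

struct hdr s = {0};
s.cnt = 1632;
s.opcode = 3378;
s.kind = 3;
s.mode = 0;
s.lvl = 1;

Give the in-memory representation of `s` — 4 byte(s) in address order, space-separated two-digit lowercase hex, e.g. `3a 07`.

60 96 69 46

cnt (11b) val=1632 bits=0x660 at bit 0: 0x00000660
opcode (14b) val=3378 bits=0xd32 at bit 11: 0x00699660
kind (3b) val=3 bits=0x3 at bit 25: 0x06699660
mode (2b) val=0 bits=0x0 at bit 28: 0x06699660
lvl (2b) val=1 bits=0x1 at bit 30: 0x46699660
word = 0x46699660 → little-endian bytes:
  [0]=0x60  [1]=0x96  [2]=0x69  [3]=0x46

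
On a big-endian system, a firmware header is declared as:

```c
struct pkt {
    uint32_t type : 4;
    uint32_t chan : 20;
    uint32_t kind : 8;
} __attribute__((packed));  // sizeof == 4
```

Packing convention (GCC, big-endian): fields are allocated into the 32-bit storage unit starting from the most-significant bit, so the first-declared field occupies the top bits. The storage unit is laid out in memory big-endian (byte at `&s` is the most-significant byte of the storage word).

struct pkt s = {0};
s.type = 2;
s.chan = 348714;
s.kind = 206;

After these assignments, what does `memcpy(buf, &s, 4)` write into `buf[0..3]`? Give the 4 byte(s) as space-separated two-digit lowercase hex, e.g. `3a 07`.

25 52 2a ce

[28+:4] type=2 & 0xf = 0x2; word=0x20000000
[8+:20] chan=348714 & 0xfffff = 0x5522a; word=0x25522a00
[0+:8] kind=206 & 0xff = 0xce; word=0x25522ace
word = 0x25522ace → big-endian bytes:
  [0]=0x25  [1]=0x52  [2]=0x2a  [3]=0xce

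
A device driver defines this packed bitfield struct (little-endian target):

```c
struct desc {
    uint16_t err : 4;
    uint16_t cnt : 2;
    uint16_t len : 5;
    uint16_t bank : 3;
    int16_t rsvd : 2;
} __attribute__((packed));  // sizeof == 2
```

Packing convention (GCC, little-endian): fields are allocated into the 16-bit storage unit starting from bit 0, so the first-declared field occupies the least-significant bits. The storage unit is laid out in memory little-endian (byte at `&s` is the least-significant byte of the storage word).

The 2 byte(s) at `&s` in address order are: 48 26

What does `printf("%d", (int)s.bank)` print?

[0]=0x48 [1]=0x26 (little-endian) → word 0x2648
err:4 @ bit 0 → (0x2648>>0)&0xf = 0x8
cnt:2 @ bit 4 → (0x2648>>4)&0x3 = 0x0
len:5 @ bit 6 → (0x2648>>6)&0x1f = 0x19
bank:3 @ bit 11 → (0x2648>>11)&0x7 = 0x4  ←
rsvd:2 @ bit 14 → (0x2648>>14)&0x3 = 0x0

4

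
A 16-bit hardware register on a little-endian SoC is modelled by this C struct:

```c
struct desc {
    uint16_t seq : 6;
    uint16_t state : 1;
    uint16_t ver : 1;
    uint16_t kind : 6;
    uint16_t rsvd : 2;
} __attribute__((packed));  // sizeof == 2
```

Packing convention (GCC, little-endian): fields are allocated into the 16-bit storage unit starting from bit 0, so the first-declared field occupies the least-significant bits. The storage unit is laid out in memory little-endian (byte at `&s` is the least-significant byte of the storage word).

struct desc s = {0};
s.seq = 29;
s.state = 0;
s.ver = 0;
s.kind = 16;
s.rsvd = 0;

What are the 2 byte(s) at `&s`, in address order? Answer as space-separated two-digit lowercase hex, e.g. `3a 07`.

[0+:6] seq=29 & 0x3f = 0x1d; word=0x001d
[6+:1] state=0 & 0x1 = 0x0; word=0x001d
[7+:1] ver=0 & 0x1 = 0x0; word=0x001d
[8+:6] kind=16 & 0x3f = 0x10; word=0x101d
[14+:2] rsvd=0 & 0x3 = 0x0; word=0x101d
word = 0x101d → little-endian bytes:
  [0]=0x1d  [1]=0x10

1d 10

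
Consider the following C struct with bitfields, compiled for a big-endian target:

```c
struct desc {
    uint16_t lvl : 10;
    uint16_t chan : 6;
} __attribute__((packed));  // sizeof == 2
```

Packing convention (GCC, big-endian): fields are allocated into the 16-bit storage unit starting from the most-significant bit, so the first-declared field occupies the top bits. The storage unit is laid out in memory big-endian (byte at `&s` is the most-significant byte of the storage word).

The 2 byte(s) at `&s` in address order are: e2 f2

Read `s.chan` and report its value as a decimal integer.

[0]=0xe2 [1]=0xf2 (big-endian) → word 0xe2f2
lvl [6+:10] = (word>>6) & 0x3ff = 907
chan [0+:6] = (word>>0) & 0x3f = 50  ←

50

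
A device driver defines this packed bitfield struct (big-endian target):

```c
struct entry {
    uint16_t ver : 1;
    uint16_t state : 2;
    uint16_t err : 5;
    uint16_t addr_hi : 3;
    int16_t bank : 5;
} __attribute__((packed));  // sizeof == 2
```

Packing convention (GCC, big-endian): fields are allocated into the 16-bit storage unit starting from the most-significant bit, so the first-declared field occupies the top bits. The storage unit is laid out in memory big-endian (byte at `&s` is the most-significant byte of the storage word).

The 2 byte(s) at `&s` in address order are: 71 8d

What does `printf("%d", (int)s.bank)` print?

[0]=0x71 [1]=0x8d (big-endian) → word 0x718d
ver [15+:1] = (word>>15) & 0x1 = 0
state [13+:2] = (word>>13) & 0x3 = 3
err [8+:5] = (word>>8) & 0x1f = 17
addr_hi [5+:3] = (word>>5) & 0x7 = 4
bank [0+:5] = (word>>0) & 0x1f = 13  ←
bank signed 5b, MSB=0: value = 13

13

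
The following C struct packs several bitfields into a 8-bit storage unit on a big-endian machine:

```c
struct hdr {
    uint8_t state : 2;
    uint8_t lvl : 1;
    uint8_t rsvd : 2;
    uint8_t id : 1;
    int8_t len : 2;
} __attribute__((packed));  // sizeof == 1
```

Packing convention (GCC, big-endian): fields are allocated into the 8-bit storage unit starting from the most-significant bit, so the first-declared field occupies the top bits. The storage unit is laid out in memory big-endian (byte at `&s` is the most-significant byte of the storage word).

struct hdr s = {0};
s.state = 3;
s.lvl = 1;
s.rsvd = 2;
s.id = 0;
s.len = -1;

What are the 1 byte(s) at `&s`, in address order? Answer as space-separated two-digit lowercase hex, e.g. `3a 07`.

f3

state:2 = 3 → 0x3 << 6 → word 0xc0
lvl:1 = 1 → 0x1 << 5 → word 0xe0
rsvd:2 = 2 → 0x2 << 3 → word 0xf0
id:1 = 0 → 0x0 << 2 → word 0xf0
len:2 = -1 → 0x3 << 0 → word 0xf3
word = 0xf3 → big-endian bytes:
  [0]=0xf3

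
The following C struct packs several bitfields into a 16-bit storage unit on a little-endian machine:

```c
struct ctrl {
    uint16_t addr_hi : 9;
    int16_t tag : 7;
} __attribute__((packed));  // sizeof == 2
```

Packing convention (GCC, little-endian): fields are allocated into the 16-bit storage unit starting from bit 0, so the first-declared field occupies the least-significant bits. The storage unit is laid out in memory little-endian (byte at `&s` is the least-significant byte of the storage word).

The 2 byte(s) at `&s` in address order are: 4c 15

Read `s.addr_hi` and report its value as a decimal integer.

[0]=0x4c [1]=0x15 (little-endian) → word 0x154c
addr_hi [0+:9] = (word>>0) & 0x1ff = 332  ←
tag [9+:7] = (word>>9) & 0x7f = 10

332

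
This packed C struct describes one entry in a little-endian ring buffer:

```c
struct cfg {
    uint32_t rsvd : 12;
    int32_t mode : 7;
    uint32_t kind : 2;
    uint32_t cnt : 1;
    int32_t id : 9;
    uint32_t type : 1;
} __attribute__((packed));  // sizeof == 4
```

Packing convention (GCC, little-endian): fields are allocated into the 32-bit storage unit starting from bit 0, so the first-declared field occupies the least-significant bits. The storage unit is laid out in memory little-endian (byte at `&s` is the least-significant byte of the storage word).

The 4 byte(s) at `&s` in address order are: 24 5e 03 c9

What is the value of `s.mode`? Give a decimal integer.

[0]=0x24 [1]=0x5e [2]=0x03 [3]=0xc9 (little-endian) → word 0xc9035e24
rsvd:12 @ bit 0 → (0xc9035e24>>0)&0xfff = 0xe24
mode:7 @ bit 12 → (0xc9035e24>>12)&0x7f = 0x35  ←
kind:2 @ bit 19 → (0xc9035e24>>19)&0x3 = 0x0
cnt:1 @ bit 21 → (0xc9035e24>>21)&0x1 = 0x0
id:9 @ bit 22 → (0xc9035e24>>22)&0x1ff = 0x124
type:1 @ bit 31 → (0xc9035e24>>31)&0x1 = 0x1
mode signed 7b, MSB=0: value = 53

53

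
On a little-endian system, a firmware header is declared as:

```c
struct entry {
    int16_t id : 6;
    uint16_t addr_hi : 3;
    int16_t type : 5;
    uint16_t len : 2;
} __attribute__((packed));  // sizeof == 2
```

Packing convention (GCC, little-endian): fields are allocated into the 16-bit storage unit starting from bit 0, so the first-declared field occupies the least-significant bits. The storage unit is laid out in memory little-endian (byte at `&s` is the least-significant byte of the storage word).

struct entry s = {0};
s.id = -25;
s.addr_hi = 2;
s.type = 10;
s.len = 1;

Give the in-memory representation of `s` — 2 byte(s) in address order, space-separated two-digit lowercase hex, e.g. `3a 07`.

a7 54

id (6b) val=-25 bits=0x27 at bit 0: 0x0027
addr_hi (3b) val=2 bits=0x2 at bit 6: 0x00a7
type (5b) val=10 bits=0xa at bit 9: 0x14a7
len (2b) val=1 bits=0x1 at bit 14: 0x54a7
word = 0x54a7 → little-endian bytes:
  [0]=0xa7  [1]=0x54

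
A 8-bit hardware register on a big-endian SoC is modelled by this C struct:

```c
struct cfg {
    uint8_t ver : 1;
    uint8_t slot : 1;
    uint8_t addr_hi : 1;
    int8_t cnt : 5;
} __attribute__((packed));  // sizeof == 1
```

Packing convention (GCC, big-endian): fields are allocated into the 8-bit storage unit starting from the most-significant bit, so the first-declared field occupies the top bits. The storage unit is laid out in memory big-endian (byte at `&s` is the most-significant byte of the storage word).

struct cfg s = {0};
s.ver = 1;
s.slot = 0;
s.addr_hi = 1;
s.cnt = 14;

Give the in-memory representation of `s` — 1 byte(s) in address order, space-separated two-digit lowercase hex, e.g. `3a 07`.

ae

[7+:1] ver=1 & 0x1 = 0x1; word=0x80
[6+:1] slot=0 & 0x1 = 0x0; word=0x80
[5+:1] addr_hi=1 & 0x1 = 0x1; word=0xa0
[0+:5] cnt=14 & 0x1f = 0xe; word=0xae
word = 0xae → big-endian bytes:
  [0]=0xae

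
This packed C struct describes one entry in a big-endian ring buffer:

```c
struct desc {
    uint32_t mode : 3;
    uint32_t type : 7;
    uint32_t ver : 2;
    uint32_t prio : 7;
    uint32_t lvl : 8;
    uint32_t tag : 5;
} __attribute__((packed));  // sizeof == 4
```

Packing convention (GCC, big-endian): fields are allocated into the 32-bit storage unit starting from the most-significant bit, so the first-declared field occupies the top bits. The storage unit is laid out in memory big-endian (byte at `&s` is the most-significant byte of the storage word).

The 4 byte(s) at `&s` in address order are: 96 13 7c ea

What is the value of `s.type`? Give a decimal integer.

[0]=0x96 [1]=0x13 [2]=0x7c [3]=0xea (big-endian) → word 0x96137cea
mode:3 @ bit 29 → (0x96137cea>>29)&0x7 = 0x4
type:7 @ bit 22 → (0x96137cea>>22)&0x7f = 0x58  ←
ver:2 @ bit 20 → (0x96137cea>>20)&0x3 = 0x1
prio:7 @ bit 13 → (0x96137cea>>13)&0x7f = 0x1b
lvl:8 @ bit 5 → (0x96137cea>>5)&0xff = 0xe7
tag:5 @ bit 0 → (0x96137cea>>0)&0x1f = 0xa

88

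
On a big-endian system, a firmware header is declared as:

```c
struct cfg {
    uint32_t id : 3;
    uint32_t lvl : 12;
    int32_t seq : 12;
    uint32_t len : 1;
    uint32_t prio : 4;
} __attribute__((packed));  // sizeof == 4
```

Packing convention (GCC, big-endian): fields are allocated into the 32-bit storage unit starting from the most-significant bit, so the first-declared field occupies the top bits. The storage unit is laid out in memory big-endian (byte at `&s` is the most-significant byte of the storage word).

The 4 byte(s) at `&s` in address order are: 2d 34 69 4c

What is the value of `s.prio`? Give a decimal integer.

[0]=0x2d [1]=0x34 [2]=0x69 [3]=0x4c (big-endian) → word 0x2d34694c
id [29+:3] = (word>>29) & 0x7 = 1
lvl [17+:12] = (word>>17) & 0xfff = 1690
seq [5+:12] = (word>>5) & 0xfff = 842
len [4+:1] = (word>>4) & 0x1 = 0
prio [0+:4] = (word>>0) & 0xf = 12  ←

12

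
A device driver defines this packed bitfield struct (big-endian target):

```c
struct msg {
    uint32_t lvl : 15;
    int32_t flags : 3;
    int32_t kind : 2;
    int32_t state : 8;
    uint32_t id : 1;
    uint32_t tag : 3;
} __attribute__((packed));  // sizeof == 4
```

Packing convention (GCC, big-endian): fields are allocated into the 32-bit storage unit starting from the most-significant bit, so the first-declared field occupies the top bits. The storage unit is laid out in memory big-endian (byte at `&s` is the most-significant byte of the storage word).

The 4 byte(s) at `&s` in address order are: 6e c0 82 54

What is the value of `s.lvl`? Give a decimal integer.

14176

[0]=0x6e [1]=0xc0 [2]=0x82 [3]=0x54 (big-endian) → word 0x6ec08254
lvl:15 @ bit 17 → (0x6ec08254>>17)&0x7fff = 0x3760  ←
flags:3 @ bit 14 → (0x6ec08254>>14)&0x7 = 0x2
kind:2 @ bit 12 → (0x6ec08254>>12)&0x3 = 0x0
state:8 @ bit 4 → (0x6ec08254>>4)&0xff = 0x25
id:1 @ bit 3 → (0x6ec08254>>3)&0x1 = 0x0
tag:3 @ bit 0 → (0x6ec08254>>0)&0x7 = 0x4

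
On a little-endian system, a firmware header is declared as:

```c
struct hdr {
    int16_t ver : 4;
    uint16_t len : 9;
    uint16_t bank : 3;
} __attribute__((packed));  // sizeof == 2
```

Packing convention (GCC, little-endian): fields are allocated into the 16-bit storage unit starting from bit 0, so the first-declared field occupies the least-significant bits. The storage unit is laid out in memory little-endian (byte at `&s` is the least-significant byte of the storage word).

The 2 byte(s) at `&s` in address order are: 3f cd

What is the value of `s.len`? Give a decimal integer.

[0]=0x3f [1]=0xcd (little-endian) → word 0xcd3f
ver [0+:4] = (word>>0) & 0xf = 15
len [4+:9] = (word>>4) & 0x1ff = 211  ←
bank [13+:3] = (word>>13) & 0x7 = 6

211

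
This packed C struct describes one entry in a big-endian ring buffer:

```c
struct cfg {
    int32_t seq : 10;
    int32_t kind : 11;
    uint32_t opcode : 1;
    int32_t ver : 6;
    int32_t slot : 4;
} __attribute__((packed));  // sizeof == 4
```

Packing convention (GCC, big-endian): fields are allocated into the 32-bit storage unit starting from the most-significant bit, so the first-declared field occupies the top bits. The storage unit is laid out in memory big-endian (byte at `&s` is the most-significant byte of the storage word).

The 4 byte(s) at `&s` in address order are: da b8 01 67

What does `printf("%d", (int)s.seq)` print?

-150

[0]=0xda [1]=0xb8 [2]=0x01 [3]=0x67 (big-endian) → word 0xdab80167
seq:10 @ bit 22 → (0xdab80167>>22)&0x3ff = 0x36a  ←
kind:11 @ bit 11 → (0xdab80167>>11)&0x7ff = 0x700
opcode:1 @ bit 10 → (0xdab80167>>10)&0x1 = 0x0
ver:6 @ bit 4 → (0xdab80167>>4)&0x3f = 0x16
slot:4 @ bit 0 → (0xdab80167>>0)&0xf = 0x7
seq signed 10b, MSB=1: 874 - 1024 = -150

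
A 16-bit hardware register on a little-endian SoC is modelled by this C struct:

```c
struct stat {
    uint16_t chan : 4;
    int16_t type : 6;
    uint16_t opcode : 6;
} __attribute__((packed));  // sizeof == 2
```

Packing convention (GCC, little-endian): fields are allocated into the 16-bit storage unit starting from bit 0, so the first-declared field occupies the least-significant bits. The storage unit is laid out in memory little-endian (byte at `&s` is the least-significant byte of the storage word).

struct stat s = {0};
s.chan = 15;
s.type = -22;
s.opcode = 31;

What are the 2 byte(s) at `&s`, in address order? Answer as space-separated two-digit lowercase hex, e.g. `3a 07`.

af 7e

[0+:4] chan=15 & 0xf = 0xf; word=0x000f
[4+:6] type=-22 & 0x3f = 0x2a; word=0x02af
[10+:6] opcode=31 & 0x3f = 0x1f; word=0x7eaf
word = 0x7eaf → little-endian bytes:
  [0]=0xaf  [1]=0x7e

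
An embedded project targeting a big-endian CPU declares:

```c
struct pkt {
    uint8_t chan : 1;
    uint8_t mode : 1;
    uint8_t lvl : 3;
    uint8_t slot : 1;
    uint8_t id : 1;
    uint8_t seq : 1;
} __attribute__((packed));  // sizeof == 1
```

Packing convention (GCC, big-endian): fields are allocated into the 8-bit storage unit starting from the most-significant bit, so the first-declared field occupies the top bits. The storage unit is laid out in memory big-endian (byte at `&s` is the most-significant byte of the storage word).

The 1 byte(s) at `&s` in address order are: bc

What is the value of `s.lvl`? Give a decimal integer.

[0]=0xbc (big-endian) → word 0xbc
chan [7+:1] = (word>>7) & 0x1 = 1
mode [6+:1] = (word>>6) & 0x1 = 0
lvl [3+:3] = (word>>3) & 0x7 = 7  ←
slot [2+:1] = (word>>2) & 0x1 = 1
id [1+:1] = (word>>1) & 0x1 = 0
seq [0+:1] = (word>>0) & 0x1 = 0

7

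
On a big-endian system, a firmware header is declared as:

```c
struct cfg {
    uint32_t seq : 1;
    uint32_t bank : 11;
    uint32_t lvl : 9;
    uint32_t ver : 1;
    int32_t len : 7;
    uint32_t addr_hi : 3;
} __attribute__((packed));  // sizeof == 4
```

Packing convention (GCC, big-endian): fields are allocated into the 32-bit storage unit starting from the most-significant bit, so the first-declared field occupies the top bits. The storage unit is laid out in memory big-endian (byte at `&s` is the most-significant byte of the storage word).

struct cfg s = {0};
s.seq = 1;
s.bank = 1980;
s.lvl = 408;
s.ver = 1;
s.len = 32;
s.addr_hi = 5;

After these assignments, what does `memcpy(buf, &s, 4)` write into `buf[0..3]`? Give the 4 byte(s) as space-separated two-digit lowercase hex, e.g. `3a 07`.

fb cc c5 05

seq:1 = 1 → 0x1 << 31 → word 0x80000000
bank:11 = 1980 → 0x7bc << 20 → word 0xfbc00000
lvl:9 = 408 → 0x198 << 11 → word 0xfbccc000
ver:1 = 1 → 0x1 << 10 → word 0xfbccc400
len:7 = 32 → 0x20 << 3 → word 0xfbccc500
addr_hi:3 = 5 → 0x5 << 0 → word 0xfbccc505
word = 0xfbccc505 → big-endian bytes:
  [0]=0xfb  [1]=0xcc  [2]=0xc5  [3]=0x05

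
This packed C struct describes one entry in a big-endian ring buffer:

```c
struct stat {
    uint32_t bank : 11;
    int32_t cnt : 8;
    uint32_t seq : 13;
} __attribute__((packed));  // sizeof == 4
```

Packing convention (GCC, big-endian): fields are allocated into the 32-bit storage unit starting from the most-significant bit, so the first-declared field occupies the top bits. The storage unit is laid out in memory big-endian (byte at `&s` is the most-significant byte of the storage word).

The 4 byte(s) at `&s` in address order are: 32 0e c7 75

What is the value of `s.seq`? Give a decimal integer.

1909

[0]=0x32 [1]=0x0e [2]=0xc7 [3]=0x75 (big-endian) → word 0x320ec775
bank [21+:11] = (word>>21) & 0x7ff = 400
cnt [13+:8] = (word>>13) & 0xff = 118
seq [0+:13] = (word>>0) & 0x1fff = 1909  ←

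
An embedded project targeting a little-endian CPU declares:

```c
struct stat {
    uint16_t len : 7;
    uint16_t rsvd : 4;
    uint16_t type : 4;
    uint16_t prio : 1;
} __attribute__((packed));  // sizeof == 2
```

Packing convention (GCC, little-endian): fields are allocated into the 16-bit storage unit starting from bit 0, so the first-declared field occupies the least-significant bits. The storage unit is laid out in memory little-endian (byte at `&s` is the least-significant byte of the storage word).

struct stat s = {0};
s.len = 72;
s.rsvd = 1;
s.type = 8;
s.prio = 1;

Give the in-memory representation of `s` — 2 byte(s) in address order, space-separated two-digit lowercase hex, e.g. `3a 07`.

[0+:7] len=72 & 0x7f = 0x48; word=0x0048
[7+:4] rsvd=1 & 0xf = 0x1; word=0x00c8
[11+:4] type=8 & 0xf = 0x8; word=0x40c8
[15+:1] prio=1 & 0x1 = 0x1; word=0xc0c8
word = 0xc0c8 → little-endian bytes:
  [0]=0xc8  [1]=0xc0

c8 c0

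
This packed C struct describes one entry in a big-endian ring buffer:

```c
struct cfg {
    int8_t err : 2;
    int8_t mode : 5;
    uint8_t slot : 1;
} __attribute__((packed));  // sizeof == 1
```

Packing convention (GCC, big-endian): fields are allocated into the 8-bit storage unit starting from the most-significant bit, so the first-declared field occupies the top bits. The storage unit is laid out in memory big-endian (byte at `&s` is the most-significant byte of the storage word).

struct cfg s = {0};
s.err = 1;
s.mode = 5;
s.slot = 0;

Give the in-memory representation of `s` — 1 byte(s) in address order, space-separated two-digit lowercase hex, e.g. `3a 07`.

4a

err (2b) val=1 bits=0x1 at bit 6: 0x40
mode (5b) val=5 bits=0x5 at bit 1: 0x4a
slot (1b) val=0 bits=0x0 at bit 0: 0x4a
word = 0x4a → big-endian bytes:
  [0]=0x4a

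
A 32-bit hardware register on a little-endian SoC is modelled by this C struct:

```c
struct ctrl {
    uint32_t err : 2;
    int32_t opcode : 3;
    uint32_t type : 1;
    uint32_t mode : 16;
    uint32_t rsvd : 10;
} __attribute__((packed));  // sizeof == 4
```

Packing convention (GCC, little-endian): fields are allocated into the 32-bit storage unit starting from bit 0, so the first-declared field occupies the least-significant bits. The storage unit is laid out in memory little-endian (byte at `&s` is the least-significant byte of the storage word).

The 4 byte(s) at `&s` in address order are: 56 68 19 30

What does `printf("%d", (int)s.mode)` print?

[0]=0x56 [1]=0x68 [2]=0x19 [3]=0x30 (little-endian) → word 0x30196856
err:2 @ bit 0 → (0x30196856>>0)&0x3 = 0x2
opcode:3 @ bit 2 → (0x30196856>>2)&0x7 = 0x5
type:1 @ bit 5 → (0x30196856>>5)&0x1 = 0x0
mode:16 @ bit 6 → (0x30196856>>6)&0xffff = 0x65a1  ←
rsvd:10 @ bit 22 → (0x30196856>>22)&0x3ff = 0xc0

26017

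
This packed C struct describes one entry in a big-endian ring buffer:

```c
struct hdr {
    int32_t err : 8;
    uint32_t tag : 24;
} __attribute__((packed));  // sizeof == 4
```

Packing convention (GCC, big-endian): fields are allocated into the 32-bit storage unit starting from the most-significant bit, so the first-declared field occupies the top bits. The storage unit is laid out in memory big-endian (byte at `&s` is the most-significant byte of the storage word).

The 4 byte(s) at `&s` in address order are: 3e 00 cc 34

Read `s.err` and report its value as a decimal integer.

62

[0]=0x3e [1]=0x00 [2]=0xcc [3]=0x34 (big-endian) → word 0x3e00cc34
err [24+:8] = (word>>24) & 0xff = 62  ←
tag [0+:24] = (word>>0) & 0xffffff = 52276
err signed 8b, MSB=0: value = 62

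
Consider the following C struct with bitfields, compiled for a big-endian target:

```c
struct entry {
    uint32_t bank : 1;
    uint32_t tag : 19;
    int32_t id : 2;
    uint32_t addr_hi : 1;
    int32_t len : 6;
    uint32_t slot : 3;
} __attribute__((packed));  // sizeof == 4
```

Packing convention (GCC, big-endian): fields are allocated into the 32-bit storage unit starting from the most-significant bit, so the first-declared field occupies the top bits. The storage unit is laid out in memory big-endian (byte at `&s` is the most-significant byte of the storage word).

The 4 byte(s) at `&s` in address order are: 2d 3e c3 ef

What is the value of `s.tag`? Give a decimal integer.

185324

[0]=0x2d [1]=0x3e [2]=0xc3 [3]=0xef (big-endian) → word 0x2d3ec3ef
bank [31+:1] = (word>>31) & 0x1 = 0
tag [12+:19] = (word>>12) & 0x7ffff = 185324  ←
id [10+:2] = (word>>10) & 0x3 = 0
addr_hi [9+:1] = (word>>9) & 0x1 = 1
len [3+:6] = (word>>3) & 0x3f = 61
slot [0+:3] = (word>>0) & 0x7 = 7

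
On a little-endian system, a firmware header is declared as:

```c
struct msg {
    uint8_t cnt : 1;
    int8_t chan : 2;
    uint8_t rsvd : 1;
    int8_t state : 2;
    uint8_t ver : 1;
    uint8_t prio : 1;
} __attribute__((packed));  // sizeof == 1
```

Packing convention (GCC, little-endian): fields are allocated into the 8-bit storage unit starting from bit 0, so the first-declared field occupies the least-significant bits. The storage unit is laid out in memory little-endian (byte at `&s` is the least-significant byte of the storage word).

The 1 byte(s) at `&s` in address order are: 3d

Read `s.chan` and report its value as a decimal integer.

-2

[0]=0x3d (little-endian) → word 0x3d
cnt:1 @ bit 0 → (0x3d>>0)&0x1 = 0x1
chan:2 @ bit 1 → (0x3d>>1)&0x3 = 0x2  ←
rsvd:1 @ bit 3 → (0x3d>>3)&0x1 = 0x1
state:2 @ bit 4 → (0x3d>>4)&0x3 = 0x3
ver:1 @ bit 6 → (0x3d>>6)&0x1 = 0x0
prio:1 @ bit 7 → (0x3d>>7)&0x1 = 0x0
chan signed 2b, MSB=1: 2 - 4 = -2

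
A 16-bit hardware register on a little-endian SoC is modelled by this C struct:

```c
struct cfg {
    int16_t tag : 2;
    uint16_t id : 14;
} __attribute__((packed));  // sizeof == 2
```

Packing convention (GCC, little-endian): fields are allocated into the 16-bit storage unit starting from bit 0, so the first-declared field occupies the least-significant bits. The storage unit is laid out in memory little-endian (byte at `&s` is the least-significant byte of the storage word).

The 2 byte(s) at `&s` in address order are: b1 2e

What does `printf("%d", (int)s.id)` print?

2988

[0]=0xb1 [1]=0x2e (little-endian) → word 0x2eb1
tag:2 @ bit 0 → (0x2eb1>>0)&0x3 = 0x1
id:14 @ bit 2 → (0x2eb1>>2)&0x3fff = 0xbac  ←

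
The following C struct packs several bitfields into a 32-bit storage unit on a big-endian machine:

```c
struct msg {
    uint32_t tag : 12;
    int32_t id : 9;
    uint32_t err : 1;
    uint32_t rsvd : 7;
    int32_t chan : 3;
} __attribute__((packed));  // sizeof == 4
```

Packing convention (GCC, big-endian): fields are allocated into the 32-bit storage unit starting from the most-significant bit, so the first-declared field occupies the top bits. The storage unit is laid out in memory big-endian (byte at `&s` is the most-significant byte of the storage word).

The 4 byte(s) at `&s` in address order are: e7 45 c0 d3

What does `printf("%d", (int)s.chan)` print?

[0]=0xe7 [1]=0x45 [2]=0xc0 [3]=0xd3 (big-endian) → word 0xe745c0d3
tag:12 @ bit 20 → (0xe745c0d3>>20)&0xfff = 0xe74
id:9 @ bit 11 → (0xe745c0d3>>11)&0x1ff = 0xb8
err:1 @ bit 10 → (0xe745c0d3>>10)&0x1 = 0x0
rsvd:7 @ bit 3 → (0xe745c0d3>>3)&0x7f = 0x1a
chan:3 @ bit 0 → (0xe745c0d3>>0)&0x7 = 0x3  ←
chan signed 3b, MSB=0: value = 3

3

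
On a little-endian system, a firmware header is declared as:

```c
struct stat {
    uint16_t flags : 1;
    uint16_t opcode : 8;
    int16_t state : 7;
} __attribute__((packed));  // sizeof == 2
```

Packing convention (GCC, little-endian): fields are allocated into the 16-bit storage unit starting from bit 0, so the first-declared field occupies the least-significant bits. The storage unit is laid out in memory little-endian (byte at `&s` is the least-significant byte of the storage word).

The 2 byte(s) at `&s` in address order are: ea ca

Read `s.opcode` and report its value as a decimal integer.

[0]=0xea [1]=0xca (little-endian) → word 0xcaea
flags:1 @ bit 0 → (0xcaea>>0)&0x1 = 0x0
opcode:8 @ bit 1 → (0xcaea>>1)&0xff = 0x75  ←
state:7 @ bit 9 → (0xcaea>>9)&0x7f = 0x65

117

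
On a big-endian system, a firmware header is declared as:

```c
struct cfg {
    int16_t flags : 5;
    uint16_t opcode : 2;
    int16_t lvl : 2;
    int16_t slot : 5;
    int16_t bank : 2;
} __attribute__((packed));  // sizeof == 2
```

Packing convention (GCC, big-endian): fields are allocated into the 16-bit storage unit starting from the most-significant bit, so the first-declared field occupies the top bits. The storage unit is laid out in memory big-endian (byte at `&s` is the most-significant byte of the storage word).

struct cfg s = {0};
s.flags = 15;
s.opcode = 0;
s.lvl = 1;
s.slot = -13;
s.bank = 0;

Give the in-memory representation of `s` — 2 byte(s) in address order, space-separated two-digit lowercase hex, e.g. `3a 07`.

78 cc

[11+:5] flags=15 & 0x1f = 0xf; word=0x7800
[9+:2] opcode=0 & 0x3 = 0x0; word=0x7800
[7+:2] lvl=1 & 0x3 = 0x1; word=0x7880
[2+:5] slot=-13 & 0x1f = 0x13; word=0x78cc
[0+:2] bank=0 & 0x3 = 0x0; word=0x78cc
word = 0x78cc → big-endian bytes:
  [0]=0x78  [1]=0xcc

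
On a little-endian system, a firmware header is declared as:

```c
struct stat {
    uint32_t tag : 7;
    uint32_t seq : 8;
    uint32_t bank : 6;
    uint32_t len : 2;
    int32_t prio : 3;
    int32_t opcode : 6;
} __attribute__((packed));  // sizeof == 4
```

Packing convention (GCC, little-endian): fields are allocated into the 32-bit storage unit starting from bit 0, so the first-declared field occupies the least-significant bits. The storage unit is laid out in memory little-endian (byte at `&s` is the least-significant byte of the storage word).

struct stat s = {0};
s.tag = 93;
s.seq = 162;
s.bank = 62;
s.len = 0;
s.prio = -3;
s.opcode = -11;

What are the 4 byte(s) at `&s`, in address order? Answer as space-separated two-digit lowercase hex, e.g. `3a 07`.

tag:7 = 93 → 0x5d << 0 → word 0x0000005d
seq:8 = 162 → 0xa2 << 7 → word 0x0000515d
bank:6 = 62 → 0x3e << 15 → word 0x001f515d
len:2 = 0 → 0x0 << 21 → word 0x001f515d
prio:3 = -3 → 0x5 << 23 → word 0x029f515d
opcode:6 = -11 → 0x35 << 26 → word 0xd69f515d
word = 0xd69f515d → little-endian bytes:
  [0]=0x5d  [1]=0x51  [2]=0x9f  [3]=0xd6

5d 51 9f d6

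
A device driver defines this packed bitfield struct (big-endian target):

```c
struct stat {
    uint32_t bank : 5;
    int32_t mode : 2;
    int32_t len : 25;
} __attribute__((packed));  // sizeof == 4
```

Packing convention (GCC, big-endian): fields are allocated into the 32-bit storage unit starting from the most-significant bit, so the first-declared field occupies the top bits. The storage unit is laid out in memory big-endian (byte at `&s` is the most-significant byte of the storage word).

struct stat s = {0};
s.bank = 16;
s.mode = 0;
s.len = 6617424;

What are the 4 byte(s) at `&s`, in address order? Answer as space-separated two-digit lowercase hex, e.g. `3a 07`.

[27+:5] bank=16 & 0x1f = 0x10; word=0x80000000
[25+:2] mode=0 & 0x3 = 0x0; word=0x80000000
[0+:25] len=6617424 & 0x1ffffff = 0x64f950; word=0x8064f950
word = 0x8064f950 → big-endian bytes:
  [0]=0x80  [1]=0x64  [2]=0xf9  [3]=0x50

80 64 f9 50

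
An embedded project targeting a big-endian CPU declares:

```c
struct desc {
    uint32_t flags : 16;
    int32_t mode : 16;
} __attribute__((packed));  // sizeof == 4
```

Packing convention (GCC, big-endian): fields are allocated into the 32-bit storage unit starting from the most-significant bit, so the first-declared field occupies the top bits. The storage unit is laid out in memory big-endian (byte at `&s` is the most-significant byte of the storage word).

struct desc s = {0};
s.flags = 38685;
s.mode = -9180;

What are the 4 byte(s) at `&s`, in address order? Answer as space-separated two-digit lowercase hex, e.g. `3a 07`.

97 1d dc 24

flags:16 = 38685 → 0x971d << 16 → word 0x971d0000
mode:16 = -9180 → 0xdc24 << 0 → word 0x971ddc24
word = 0x971ddc24 → big-endian bytes:
  [0]=0x97  [1]=0x1d  [2]=0xdc  [3]=0x24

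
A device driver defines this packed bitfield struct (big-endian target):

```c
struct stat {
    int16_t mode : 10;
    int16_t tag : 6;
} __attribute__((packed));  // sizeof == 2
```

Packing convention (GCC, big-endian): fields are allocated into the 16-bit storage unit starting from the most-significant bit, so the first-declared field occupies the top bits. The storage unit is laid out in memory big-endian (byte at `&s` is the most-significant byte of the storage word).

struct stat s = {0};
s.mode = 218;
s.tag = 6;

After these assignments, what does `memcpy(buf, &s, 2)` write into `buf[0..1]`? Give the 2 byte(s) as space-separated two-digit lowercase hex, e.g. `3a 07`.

36 86

mode:10 = 218 → 0xda << 6 → word 0x3680
tag:6 = 6 → 0x6 << 0 → word 0x3686
word = 0x3686 → big-endian bytes:
  [0]=0x36  [1]=0x86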